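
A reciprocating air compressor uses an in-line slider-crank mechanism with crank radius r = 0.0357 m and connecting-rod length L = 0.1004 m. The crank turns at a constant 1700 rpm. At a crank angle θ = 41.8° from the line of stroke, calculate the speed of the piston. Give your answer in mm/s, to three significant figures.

5390

ω = 2π·1700/60 = 178 rad/s
For an in-line slider-crank, x = r cosθ + √(L² − r² sin²θ), so v = −rω sinθ·[1 + r cosθ/√(L² − r² sin²θ)].
With r = 0.0357 m, L = 0.1004 m, θ = 41.8°: √(L² − r² sin²θ) = 0.097539 m.
v = −0.0357·178·0.66653·[1 + 0.0357·0.74548/0.097539] = -5.3919 m/s.
|v| = 5.3919 m/s = 5391.9 mm/s.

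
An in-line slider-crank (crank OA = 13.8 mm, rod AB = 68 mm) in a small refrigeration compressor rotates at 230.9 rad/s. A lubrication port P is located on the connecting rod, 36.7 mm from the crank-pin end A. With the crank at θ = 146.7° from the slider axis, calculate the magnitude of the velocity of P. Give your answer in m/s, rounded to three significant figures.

2.01

ω = 230.9 rad/s.  Crank-pin speed |V_A| = rω = 3.1864 m/s, perpendicular to OA.
Rod angle: sinφ = −(r/L) sinθ ⇒ φ = -6.397°; ω_rod = −rω cosθ/√(L²−r²sin²θ) = +39.411 rad/s.
V_P = V_A + ω_rod × AP, with AP = 0.0367 m along the rod.
Components: V_Px = −rω sinθ − a·ω_rod·sinφ = -1.5883 m/s;  V_Py = rω cosθ + a·ω_rod·cosφ = -1.2259 m/s.
|V_P| = √(V_Px² + V_Py²) = 2.0063 m/s.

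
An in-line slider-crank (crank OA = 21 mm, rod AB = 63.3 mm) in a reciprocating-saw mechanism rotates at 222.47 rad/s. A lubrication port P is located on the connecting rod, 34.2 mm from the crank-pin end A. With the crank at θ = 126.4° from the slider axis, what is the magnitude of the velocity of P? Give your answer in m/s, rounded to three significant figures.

ω = 222.5 rad/s.  Crank-pin speed |V_A| = rω = 4.6719 m/s, perpendicular to OA.
Rod angle: sinφ = −(r/L) sinθ ⇒ φ = -15.487°; ω_rod = −rω cosθ/√(L²−r²sin²θ) = +45.448 rad/s.
V_P = V_A + ω_rod × AP, with AP = 0.0342 m along the rod.
Components: V_Px = −rω sinθ − a·ω_rod·sinφ = -3.3453 m/s;  V_Py = rω cosθ + a·ω_rod·cosφ = -1.2745 m/s.
|V_P| = √(V_Px² + V_Py²) = 3.5799 m/s.

3.58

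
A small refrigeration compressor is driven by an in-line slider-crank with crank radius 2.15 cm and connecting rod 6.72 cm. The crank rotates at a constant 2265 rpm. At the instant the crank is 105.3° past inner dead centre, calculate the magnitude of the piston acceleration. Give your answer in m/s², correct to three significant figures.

666

ω = 2π·2265/60 = 237.2 rad/s
x(θ) = r cosθ + √(L² − r² sin²θ); with ω constant, a = ω²·d²x/dθ².
d²x/dθ² = −r cosθ − r²(cos2θ)/√u − r⁴ sin²2θ/(4u^{3/2}),  u = L² − r² sin²θ = 0.00408578 m².
Substituting r = 0.0215 m, L = 0.0672 m, θ = 105.3°: d²x/dθ² = +0.011845 m.
a = ω²·d²x/dθ² = (237.2)²·(+0.011845) = +666.38 m/s²;  |a| = 666.38 m/s².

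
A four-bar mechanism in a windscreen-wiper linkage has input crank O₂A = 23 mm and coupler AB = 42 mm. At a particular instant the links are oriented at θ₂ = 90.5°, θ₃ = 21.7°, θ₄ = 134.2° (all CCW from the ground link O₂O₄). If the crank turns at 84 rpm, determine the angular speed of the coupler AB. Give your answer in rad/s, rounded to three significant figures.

ω₂ = 8.796 rad/s (from 84 rpm).
Differentiating the loop-closure r₂e^{iθ₂}+r₃e^{iθ₃}=r₁+r₄e^{iθ₄} gives r₂ω₂e^{iθ₂}+r₃ω₃e^{iθ₃}=r₄ω₄e^{iθ₄}.
Eliminating the other unknown: ω₃ = r₂ω₂ sin(θ₄−θ₂) / [r₃ sin(θ₃−θ₄)].
Numerator sine = +0.69088; denominator sine = -0.92388.
Result = 0.023·8.796·(+0.69088) / (0.042·(-0.92388)) = -3.6023 rad/s; magnitude 3.6023 rad/s.

3.60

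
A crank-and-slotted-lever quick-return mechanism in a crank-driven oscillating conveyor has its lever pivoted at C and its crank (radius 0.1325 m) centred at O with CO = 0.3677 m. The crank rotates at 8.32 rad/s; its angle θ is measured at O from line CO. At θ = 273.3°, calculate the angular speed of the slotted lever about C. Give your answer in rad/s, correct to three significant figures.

ω = 8.32 rad/s
Crank pin A relative to C: A = (d + r cosθ, r sinθ); lever angle φ = atan2(r sinθ, d + r cosθ).
Differentiating tanφ: φ̇ = rω(d cosθ + r)/(d² + r² + 2dr cosθ).
d² + r² + 2dr cosθ = |CA|² = 0.158369 m²;  d cosθ + r = +0.15367 m.
|ω_lever| = |0.1325·8.32·+0.15367| / 0.158369 = 1.0697 rad/s.

1.07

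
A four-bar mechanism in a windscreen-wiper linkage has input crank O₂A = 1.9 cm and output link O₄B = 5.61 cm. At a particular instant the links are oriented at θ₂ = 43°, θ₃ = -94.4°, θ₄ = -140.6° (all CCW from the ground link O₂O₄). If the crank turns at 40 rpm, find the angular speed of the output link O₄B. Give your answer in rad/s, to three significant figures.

ω₂ = 4.189 rad/s (from 40 rpm).
Differentiating the loop-closure r₂e^{iθ₂}+r₃e^{iθ₃}=r₁+r₄e^{iθ₄} gives r₂ω₂e^{iθ₂}+r₃ω₃e^{iθ₃}=r₄ω₄e^{iθ₄}.
Eliminating the other unknown: ω₄ = r₂ω₂ sin(θ₂−θ₃) / [r₄ sin(θ₄−θ₃)].
Numerator sine = +0.67688; denominator sine = -0.72176.
Result = 0.019·4.189·(+0.67688) / (0.0561·(-0.72176)) = -1.3304 rad/s; magnitude 1.3304 rad/s.

1.33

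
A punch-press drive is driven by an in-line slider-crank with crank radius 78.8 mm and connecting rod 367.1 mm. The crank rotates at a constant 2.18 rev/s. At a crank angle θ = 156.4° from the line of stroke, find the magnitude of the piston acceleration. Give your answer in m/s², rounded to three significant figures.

11.4

ω = 2π·2.18 = 13.7 rad/s
x(θ) = r cosθ + √(L² − r² sin²θ); with ω constant, a = ω²·d²x/dθ².
d²x/dθ² = −r cosθ − r²(cos2θ)/√u − r⁴ sin²2θ/(4u^{3/2}),  u = L² − r² sin²θ = 0.133767 m².
Substituting r = 0.0788 m, L = 0.3671 m, θ = 156.4°: d²x/dθ² = +0.060568 m.
a = ω²·d²x/dθ² = (13.7)²·(+0.060568) = +11.364 m/s²;  |a| = 11.364 m/s².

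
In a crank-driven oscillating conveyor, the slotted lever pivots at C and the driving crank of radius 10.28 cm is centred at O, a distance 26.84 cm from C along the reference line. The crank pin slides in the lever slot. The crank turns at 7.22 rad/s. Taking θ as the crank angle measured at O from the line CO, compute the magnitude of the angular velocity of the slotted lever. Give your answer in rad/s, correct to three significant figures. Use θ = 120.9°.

ω = 7.22 rad/s
Crank pin A relative to C: A = (d + r cosθ, r sinθ); lever angle φ = atan2(r sinθ, d + r cosθ).
Differentiating tanφ: φ̇ = rω(d cosθ + r)/(d² + r² + 2dr cosθ).
d² + r² + 2dr cosθ = |CA|² = 0.0542676 m²;  d cosθ + r = -0.035034 m.
|ω_lever| = |0.1028·7.22·-0.035034| / 0.0542676 = 0.47916 rad/s.

0.479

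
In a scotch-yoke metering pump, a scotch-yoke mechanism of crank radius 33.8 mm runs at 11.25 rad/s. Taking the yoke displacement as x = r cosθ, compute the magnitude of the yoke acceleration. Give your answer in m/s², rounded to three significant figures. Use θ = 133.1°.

ω = 11.25 rad/s
x = r cosθ ⇒ ẍ = −rω² cosθ (ω constant).
|a| = rω²|cosθ| = 0.0338·(11.25)²·|cos 133.1°| = 2.9229 m/s².

2.92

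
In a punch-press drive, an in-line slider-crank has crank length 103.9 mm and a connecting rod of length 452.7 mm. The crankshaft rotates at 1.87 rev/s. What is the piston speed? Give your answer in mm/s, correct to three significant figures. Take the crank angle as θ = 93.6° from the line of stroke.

1200

ω = 2π·1.87 = 11.75 rad/s
For an in-line slider-crank, x = r cosθ + √(L² − r² sin²θ), so v = −rω sinθ·[1 + r cosθ/√(L² − r² sin²θ)].
With r = 0.1039 m, L = 0.4527 m, θ = 93.6°: √(L² − r² sin²θ) = 0.44066 m.
v = −0.1039·11.75·0.99803·[1 + 0.1039·-0.06279/0.44066] = -1.2003 m/s.
|v| = 1.2003 m/s = 1200.3 mm/s.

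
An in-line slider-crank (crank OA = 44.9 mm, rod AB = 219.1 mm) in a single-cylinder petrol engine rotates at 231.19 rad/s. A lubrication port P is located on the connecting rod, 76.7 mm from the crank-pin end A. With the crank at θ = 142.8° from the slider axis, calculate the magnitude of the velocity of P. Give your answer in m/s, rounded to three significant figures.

7.99

ω = 231.2 rad/s.  Crank-pin speed |V_A| = rω = 10.38 m/s, perpendicular to OA.
Rod angle: sinφ = −(r/L) sinθ ⇒ φ = -7.117°; ω_rod = −rω cosθ/√(L²−r²sin²θ) = +38.031 rad/s.
V_P = V_A + ω_rod × AP, with AP = 0.0767 m along the rod.
Components: V_Px = −rω sinθ − a·ω_rod·sinφ = -5.9146 m/s;  V_Py = rω cosθ + a·ω_rod·cosφ = -5.3738 m/s.
|V_P| = √(V_Px² + V_Py²) = 7.9913 m/s.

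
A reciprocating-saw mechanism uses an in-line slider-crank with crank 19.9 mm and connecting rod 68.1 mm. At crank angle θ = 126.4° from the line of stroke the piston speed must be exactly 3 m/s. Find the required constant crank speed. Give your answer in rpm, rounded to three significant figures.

2180

For an in-line slider-crank, |v_piston| = rω|sinθ|·[1 + r cosθ/√(L² − r² sin²θ)].
With r = 0.0199 m, L = 0.0681 m, θ = 126.4°: the bracketed kinematic factor |dx/dθ| = 0.01316 m.
ω = v/|dx/dθ| = 3/0.01316 = 227.97 rad/s.
N = 60ω/(2π) = 2176.9 rpm.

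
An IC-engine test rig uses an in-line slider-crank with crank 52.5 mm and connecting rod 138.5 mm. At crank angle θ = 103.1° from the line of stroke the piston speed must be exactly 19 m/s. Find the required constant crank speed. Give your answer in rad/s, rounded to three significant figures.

For an in-line slider-crank, |v_piston| = rω|sinθ|·[1 + r cosθ/√(L² − r² sin²θ)].
With r = 0.0525 m, L = 0.1385 m, θ = 103.1°: the bracketed kinematic factor |dx/dθ| = 0.046407 m.
ω = v/|dx/dθ| = 19/0.046407 = 409.42 rad/s.

409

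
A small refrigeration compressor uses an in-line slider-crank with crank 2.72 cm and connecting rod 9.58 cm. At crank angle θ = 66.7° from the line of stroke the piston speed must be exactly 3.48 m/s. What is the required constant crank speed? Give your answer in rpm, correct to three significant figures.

1190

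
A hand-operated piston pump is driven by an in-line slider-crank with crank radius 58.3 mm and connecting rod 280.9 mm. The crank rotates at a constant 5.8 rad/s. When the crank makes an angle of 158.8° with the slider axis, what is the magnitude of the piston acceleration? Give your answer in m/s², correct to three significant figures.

ω = 5.8 rad/s
x(θ) = r cosθ + √(L² − r² sin²θ); with ω constant, a = ω²·d²x/dθ².
d²x/dθ² = −r cosθ − r²(cos2θ)/√u − r⁴ sin²2θ/(4u^{3/2}),  u = L² − r² sin²θ = 0.0784603 m².
Substituting r = 0.0583 m, L = 0.2809 m, θ = 158.8°: d²x/dθ² = +0.045334 m.
a = ω²·d²x/dθ² = (5.8)²·(+0.045334) = +1.525 m/s²;  |a| = 1.525 m/s².

1.53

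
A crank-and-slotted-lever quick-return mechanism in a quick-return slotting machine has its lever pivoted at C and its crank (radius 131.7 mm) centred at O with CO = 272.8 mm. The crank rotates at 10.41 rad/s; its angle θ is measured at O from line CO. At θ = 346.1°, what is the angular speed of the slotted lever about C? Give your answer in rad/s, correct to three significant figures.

3.37

ω = 10.41 rad/s
Crank pin A relative to C: A = (d + r cosθ, r sinθ); lever angle φ = atan2(r sinθ, d + r cosθ).
Differentiating tanφ: φ̇ = rω(d cosθ + r)/(d² + r² + 2dr cosθ).
d² + r² + 2dr cosθ = |CA|² = 0.161516 m²;  d cosθ + r = +0.39651 m.
|ω_lever| = |0.1317·10.41·+0.39651| / 0.161516 = 3.3657 rad/s.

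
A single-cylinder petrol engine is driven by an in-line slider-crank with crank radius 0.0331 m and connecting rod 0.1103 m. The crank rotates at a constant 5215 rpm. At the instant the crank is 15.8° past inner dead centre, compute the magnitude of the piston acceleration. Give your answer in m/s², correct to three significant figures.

ω = 2π·5215/60 = 546.1 rad/s
x(θ) = r cosθ + √(L² − r² sin²θ); with ω constant, a = ω²·d²x/dθ².
d²x/dθ² = −r cosθ − r²(cos2θ)/√u − r⁴ sin²2θ/(4u^{3/2}),  u = L² − r² sin²θ = 0.0120849 m².
Substituting r = 0.0331 m, L = 0.1103 m, θ = 15.8°: d²x/dθ² = -0.0404 m.
a = ω²·d²x/dθ² = (546.1)²·(-0.0404) = -12049 m/s²;  |a| = 12049 m/s².

12000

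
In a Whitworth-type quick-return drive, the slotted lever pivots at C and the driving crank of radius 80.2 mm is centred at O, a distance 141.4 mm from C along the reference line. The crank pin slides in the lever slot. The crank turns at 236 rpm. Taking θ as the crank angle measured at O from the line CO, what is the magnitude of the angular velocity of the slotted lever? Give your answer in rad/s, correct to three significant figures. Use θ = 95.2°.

ω = 24.71 rad/s (from 236 rpm).
Crank pin A relative to C: A = (d + r cosθ, r sinθ); lever angle φ = atan2(r sinθ, d + r cosθ).
Differentiating tanφ: φ̇ = rω(d cosθ + r)/(d² + r² + 2dr cosθ).
d² + r² + 2dr cosθ = |CA|² = 0.0243704 m²;  d cosθ + r = +0.067385 m.
|ω_lever| = |0.0802·24.71·+0.067385| / 0.0243704 = 5.4804 rad/s.

5.48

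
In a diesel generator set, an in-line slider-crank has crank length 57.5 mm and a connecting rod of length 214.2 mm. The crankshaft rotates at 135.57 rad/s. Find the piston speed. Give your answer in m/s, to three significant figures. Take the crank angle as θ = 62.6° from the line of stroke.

7.80

ω = 135.6 rad/s
For an in-line slider-crank, x = r cosθ + √(L² − r² sin²θ), so v = −rω sinθ·[1 + r cosθ/√(L² − r² sin²θ)].
With r = 0.0575 m, L = 0.2142 m, θ = 62.6°: √(L² − r² sin²θ) = 0.20803 m.
v = −0.0575·135.6·0.88782·[1 + 0.0575·0.46020/0.20803] = -7.8011 m/s.
|v| = 7.8011 m/s.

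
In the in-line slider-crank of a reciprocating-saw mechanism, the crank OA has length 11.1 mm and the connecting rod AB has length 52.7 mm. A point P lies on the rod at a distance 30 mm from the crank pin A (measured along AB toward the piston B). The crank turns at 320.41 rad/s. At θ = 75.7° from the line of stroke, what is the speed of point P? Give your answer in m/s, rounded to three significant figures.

3.57

ω = 320.4 rad/s.  Crank-pin speed |V_A| = rω = 3.5566 m/s, perpendicular to OA.
Rod angle: sinφ = −(r/L) sinθ ⇒ φ = -11.777°; ω_rod = −rω cosθ/√(L²−r²sin²θ) = -17.028 rad/s.
V_P = V_A + ω_rod × AP, with AP = 0.03 m along the rod.
Components: V_Px = −rω sinθ − a·ω_rod·sinφ = -3.5506 m/s;  V_Py = rω cosθ + a·ω_rod·cosφ = +0.37839 m/s.
|V_P| = √(V_Px² + V_Py²) = 3.5707 m/s.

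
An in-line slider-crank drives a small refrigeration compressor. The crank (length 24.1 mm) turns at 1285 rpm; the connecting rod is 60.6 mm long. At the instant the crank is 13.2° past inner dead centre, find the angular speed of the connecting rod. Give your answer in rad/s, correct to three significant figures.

ω = 134.6 rad/s (converted from 1285 rpm).
The rod makes angle φ with the slider axis where L sinφ = r sinθ; differentiating, L cosφ·φ̇ = r ω cosθ.
L cosφ = √(L² − r² sin²θ) = 0.06035 m.
|ω_rod| = r ω |cosθ| / √(L² − r² sin²θ) = 0.0241·134.6·0.97358/0.06035 = 52.317 rad/s.

52.3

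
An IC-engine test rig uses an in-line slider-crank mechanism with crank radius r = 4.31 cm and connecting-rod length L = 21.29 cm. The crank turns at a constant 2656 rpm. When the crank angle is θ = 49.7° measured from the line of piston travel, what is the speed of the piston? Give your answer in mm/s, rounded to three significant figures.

ω = 2π·2656/60 = 278.1 rad/s
For an in-line slider-crank, x = r cosθ + √(L² − r² sin²θ), so v = −rω sinθ·[1 + r cosθ/√(L² − r² sin²θ)].
With r = 0.0431 m, L = 0.2129 m, θ = 49.7°: √(L² − r² sin²θ) = 0.21035 m.
v = −0.0431·278.1·0.76267·[1 + 0.0431·0.64679/0.21035] = -10.354 m/s.
|v| = 10.354 m/s = 10354 mm/s.

10400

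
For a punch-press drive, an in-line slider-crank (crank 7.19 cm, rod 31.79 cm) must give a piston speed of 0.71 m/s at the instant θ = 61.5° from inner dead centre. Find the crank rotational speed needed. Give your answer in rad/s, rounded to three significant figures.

10.1

For an in-line slider-crank, |v_piston| = rω|sinθ|·[1 + r cosθ/√(L² − r² sin²θ)].
With r = 0.0719 m, L = 0.3179 m, θ = 61.5°: the bracketed kinematic factor |dx/dθ| = 0.070145 m.
ω = v/|dx/dθ| = 0.71/0.070145 = 10.122 rad/s.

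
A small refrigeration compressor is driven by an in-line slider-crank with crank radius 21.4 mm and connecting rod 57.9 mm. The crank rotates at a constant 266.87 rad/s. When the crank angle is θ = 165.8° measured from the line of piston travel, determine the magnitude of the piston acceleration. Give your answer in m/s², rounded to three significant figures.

976

ω = 266.9 rad/s
x(θ) = r cosθ + √(L² − r² sin²θ); with ω constant, a = ω²·d²x/dθ².
d²x/dθ² = −r cosθ − r²(cos2θ)/√u − r⁴ sin²2θ/(4u^{3/2}),  u = L² − r² sin²θ = 0.00332485 m².
Substituting r = 0.0214 m, L = 0.0579 m, θ = 165.8°: d²x/dθ² = +0.013698 m.
a = ω²·d²x/dθ² = (266.9)²·(+0.013698) = +975.56 m/s²;  |a| = 975.56 m/s².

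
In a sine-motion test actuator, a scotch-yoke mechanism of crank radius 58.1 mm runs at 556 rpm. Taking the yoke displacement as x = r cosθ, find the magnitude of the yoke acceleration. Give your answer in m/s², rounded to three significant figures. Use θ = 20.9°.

ω = 58.22 rad/s (from 556 rpm).
x = r cosθ ⇒ ẍ = −rω² cosθ (ω constant).
|a| = rω²|cosθ| = 0.0581·(58.22)²·|cos 20.9°| = 184 m/s².

184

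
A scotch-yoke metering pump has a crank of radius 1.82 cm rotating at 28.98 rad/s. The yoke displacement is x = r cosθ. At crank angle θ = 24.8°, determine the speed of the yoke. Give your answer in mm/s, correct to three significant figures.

ω = 28.98 rad/s
x = r cosθ ⇒ ẋ = −rω sinθ.
|v| = rω|sinθ| = 0.0182·28.98·|sin 24.8°| = 0.22123 m/s = 221.23 mm/s.

221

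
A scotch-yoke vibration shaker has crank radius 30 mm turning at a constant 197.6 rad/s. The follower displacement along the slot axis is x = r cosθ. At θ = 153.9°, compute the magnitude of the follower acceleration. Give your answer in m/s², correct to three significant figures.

ω = 197.6 rad/s
x = r cosθ ⇒ ẍ = −rω² cosθ (ω constant).
|a| = rω²|cosθ| = 0.03·(197.6)²·|cos 153.9°| = 1051.9 m/s².

1050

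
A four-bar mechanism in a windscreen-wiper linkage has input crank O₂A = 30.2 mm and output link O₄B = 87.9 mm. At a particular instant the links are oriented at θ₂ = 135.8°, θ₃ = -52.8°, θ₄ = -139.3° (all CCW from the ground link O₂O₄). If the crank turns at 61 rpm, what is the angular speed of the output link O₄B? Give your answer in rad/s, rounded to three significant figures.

ω₂ = 6.388 rad/s (from 61 rpm).
Differentiating the loop-closure r₂e^{iθ₂}+r₃e^{iθ₃}=r₁+r₄e^{iθ₄} gives r₂ω₂e^{iθ₂}+r₃ω₃e^{iθ₃}=r₄ω₄e^{iθ₄}.
Eliminating the other unknown: ω₄ = r₂ω₂ sin(θ₂−θ₃) / [r₄ sin(θ₄−θ₃)].
Numerator sine = -0.14954; denominator sine = -0.99813.
Result = 0.0302·6.388·(-0.14954) / (0.0879·(-0.99813)) = +0.3288 rad/s; magnitude 0.3288 rad/s.

0.329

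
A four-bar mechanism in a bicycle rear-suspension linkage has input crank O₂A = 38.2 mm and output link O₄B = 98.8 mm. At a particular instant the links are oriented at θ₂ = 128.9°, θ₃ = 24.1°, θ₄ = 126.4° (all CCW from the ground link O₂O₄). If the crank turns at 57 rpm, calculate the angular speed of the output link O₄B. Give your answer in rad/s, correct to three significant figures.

2.28

ω₂ = 5.969 rad/s (from 57 rpm).
Differentiating the loop-closure r₂e^{iθ₂}+r₃e^{iθ₃}=r₁+r₄e^{iθ₄} gives r₂ω₂e^{iθ₂}+r₃ω₃e^{iθ₃}=r₄ω₄e^{iθ₄}.
Eliminating the other unknown: ω₄ = r₂ω₂ sin(θ₂−θ₃) / [r₄ sin(θ₄−θ₃)].
Numerator sine = +0.96682; denominator sine = +0.97705.
Result = 0.0382·5.969·(+0.96682) / (0.0988·(+0.97705)) = +2.2837 rad/s; magnitude 2.2837 rad/s.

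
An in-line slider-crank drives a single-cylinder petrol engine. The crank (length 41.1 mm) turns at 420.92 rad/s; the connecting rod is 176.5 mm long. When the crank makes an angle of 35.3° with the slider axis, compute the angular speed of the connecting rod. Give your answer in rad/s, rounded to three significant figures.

ω = 420.9 rad/s
The rod makes angle φ with the slider axis where L sinφ = r sinθ; differentiating, L cosφ·φ̇ = r ω cosθ.
L cosφ = √(L² − r² sin²θ) = 0.17489 m.
|ω_rod| = r ω |cosθ| / √(L² − r² sin²θ) = 0.0411·420.9·0.81614/0.17489 = 80.729 rad/s.

80.7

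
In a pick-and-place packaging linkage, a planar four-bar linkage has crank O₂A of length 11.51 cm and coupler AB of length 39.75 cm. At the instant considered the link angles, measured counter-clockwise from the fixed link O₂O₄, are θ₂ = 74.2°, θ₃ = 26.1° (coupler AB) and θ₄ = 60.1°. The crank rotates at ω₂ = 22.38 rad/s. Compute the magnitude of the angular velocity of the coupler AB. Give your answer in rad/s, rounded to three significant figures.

ω₂ = 22.38 rad/s
Differentiating the loop-closure r₂e^{iθ₂}+r₃e^{iθ₃}=r₁+r₄e^{iθ₄} gives r₂ω₂e^{iθ₂}+r₃ω₃e^{iθ₃}=r₄ω₄e^{iθ₄}.
Eliminating the other unknown: ω₃ = r₂ω₂ sin(θ₄−θ₂) / [r₃ sin(θ₃−θ₄)].
Numerator sine = -0.24362; denominator sine = -0.55919.
Result = 0.1151·22.38·(-0.24362) / (0.3975·(-0.55919)) = +2.8232 rad/s; magnitude 2.8232 rad/s.

2.82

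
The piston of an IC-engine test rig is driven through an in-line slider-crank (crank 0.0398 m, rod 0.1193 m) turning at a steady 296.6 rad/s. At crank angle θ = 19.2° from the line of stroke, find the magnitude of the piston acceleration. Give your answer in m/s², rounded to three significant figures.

4240

ω = 296.6 rad/s
x(θ) = r cosθ + √(L² − r² sin²θ); with ω constant, a = ω²·d²x/dθ².
d²x/dθ² = −r cosθ − r²(cos2θ)/√u − r⁴ sin²2θ/(4u^{3/2}),  u = L² − r² sin²θ = 0.0140612 m².
Substituting r = 0.0398 m, L = 0.1193 m, θ = 19.2°: d²x/dθ² = -0.0482 m.
a = ω²·d²x/dθ² = (296.6)²·(-0.0482) = -4240.3 m/s²;  |a| = 4240.3 m/s².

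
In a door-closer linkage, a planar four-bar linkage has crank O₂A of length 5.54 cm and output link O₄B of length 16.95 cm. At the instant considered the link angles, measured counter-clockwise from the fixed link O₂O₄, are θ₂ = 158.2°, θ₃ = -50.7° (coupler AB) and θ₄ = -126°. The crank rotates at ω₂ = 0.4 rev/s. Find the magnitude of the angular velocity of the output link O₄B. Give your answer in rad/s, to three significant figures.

ω₂ = 2.513 rad/s (from 0.4 rev/s).
Differentiating the loop-closure r₂e^{iθ₂}+r₃e^{iθ₃}=r₁+r₄e^{iθ₄} gives r₂ω₂e^{iθ₂}+r₃ω₃e^{iθ₃}=r₄ω₄e^{iθ₄}.
Eliminating the other unknown: ω₄ = r₂ω₂ sin(θ₂−θ₃) / [r₄ sin(θ₄−θ₃)].
Numerator sine = -0.48328; denominator sine = -0.96727.
Result = 0.0554·2.513·(-0.48328) / (0.1695·(-0.96727)) = +0.41043 rad/s; magnitude 0.41043 rad/s.

0.410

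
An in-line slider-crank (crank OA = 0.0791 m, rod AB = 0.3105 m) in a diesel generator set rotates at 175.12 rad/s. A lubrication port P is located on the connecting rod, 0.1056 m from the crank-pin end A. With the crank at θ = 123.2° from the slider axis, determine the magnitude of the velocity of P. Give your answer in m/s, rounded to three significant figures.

12.1

ω = 175.1 rad/s.  Crank-pin speed |V_A| = rω = 13.852 m/s, perpendicular to OA.
Rod angle: sinφ = −(r/L) sinθ ⇒ φ = -12.308°; ω_rod = −rω cosθ/√(L²−r²sin²θ) = +25.002 rad/s.
V_P = V_A + ω_rod × AP, with AP = 0.1056 m along the rod.
Components: V_Px = −rω sinθ − a·ω_rod·sinφ = -11.028 m/s;  V_Py = rω cosθ + a·ω_rod·cosφ = -5.0053 m/s.
|V_P| = √(V_Px² + V_Py²) = 12.111 m/s.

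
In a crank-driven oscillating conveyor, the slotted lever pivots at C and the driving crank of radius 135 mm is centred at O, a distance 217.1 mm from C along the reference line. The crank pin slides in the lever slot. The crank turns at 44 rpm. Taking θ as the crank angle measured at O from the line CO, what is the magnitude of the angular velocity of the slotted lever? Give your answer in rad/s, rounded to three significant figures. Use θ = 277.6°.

ω = 4.608 rad/s (from 44 rpm).
Crank pin A relative to C: A = (d + r cosθ, r sinθ); lever angle φ = atan2(r sinθ, d + r cosθ).
Differentiating tanφ: φ̇ = rω(d cosθ + r)/(d² + r² + 2dr cosθ).
d² + r² + 2dr cosθ = |CA|² = 0.0731099 m²;  d cosθ + r = +0.16371 m.
|ω_lever| = |0.135·4.608·+0.16371| / 0.0731099 = 1.3929 rad/s.

1.39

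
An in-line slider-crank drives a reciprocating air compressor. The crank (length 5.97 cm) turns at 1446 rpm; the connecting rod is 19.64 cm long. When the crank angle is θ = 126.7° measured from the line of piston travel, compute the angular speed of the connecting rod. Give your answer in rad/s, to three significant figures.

28.4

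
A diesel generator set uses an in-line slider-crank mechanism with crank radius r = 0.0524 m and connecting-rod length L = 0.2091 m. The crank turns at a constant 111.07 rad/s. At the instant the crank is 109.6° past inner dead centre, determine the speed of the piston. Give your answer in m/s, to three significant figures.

ω = 111.1 rad/s
For an in-line slider-crank, x = r cosθ + √(L² − r² sin²θ), so v = −rω sinθ·[1 + r cosθ/√(L² − r² sin²θ)].
With r = 0.0524 m, L = 0.2091 m, θ = 109.6°: √(L² − r² sin²θ) = 0.20319 m.
v = −0.0524·111.1·0.94206·[1 + 0.0524·-0.33545/0.20319] = -5.0085 m/s.
|v| = 5.0085 m/s.

5.01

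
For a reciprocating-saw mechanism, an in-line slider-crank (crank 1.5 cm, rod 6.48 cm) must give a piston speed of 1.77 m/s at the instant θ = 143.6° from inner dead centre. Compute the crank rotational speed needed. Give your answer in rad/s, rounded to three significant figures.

For an in-line slider-crank, |v_piston| = rω|sinθ|·[1 + r cosθ/√(L² − r² sin²θ)].
With r = 0.015 m, L = 0.0648 m, θ = 143.6°: the bracketed kinematic factor |dx/dθ| = 0.0072269 m.
ω = v/|dx/dθ| = 1.77/0.0072269 = 244.92 rad/s.

245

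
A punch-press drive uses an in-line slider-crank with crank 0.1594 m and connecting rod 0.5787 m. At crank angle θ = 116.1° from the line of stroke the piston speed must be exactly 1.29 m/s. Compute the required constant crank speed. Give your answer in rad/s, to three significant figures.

10.3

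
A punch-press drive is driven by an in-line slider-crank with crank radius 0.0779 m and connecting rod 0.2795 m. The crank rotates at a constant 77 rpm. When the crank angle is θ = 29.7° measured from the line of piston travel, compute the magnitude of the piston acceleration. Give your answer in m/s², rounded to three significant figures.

5.15

ω = 2π·77/60 = 8.063 rad/s
x(θ) = r cosθ + √(L² − r² sin²θ); with ω constant, a = ω²·d²x/dθ².
d²x/dθ² = −r cosθ − r²(cos2θ)/√u − r⁴ sin²2θ/(4u^{3/2}),  u = L² − r² sin²θ = 0.0766306 m².
Substituting r = 0.0779 m, L = 0.2795 m, θ = 29.7°: d²x/dθ² = -0.079147 m.
a = ω²·d²x/dθ² = (8.063)²·(-0.079147) = -5.146 m/s²;  |a| = 5.146 m/s².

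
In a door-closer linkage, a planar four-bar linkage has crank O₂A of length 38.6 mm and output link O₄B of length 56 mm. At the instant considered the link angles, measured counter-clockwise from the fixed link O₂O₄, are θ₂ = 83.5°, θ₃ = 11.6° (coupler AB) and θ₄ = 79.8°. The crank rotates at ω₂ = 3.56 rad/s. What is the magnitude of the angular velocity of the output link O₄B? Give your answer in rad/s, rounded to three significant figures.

ω₂ = 3.56 rad/s
Differentiating the loop-closure r₂e^{iθ₂}+r₃e^{iθ₃}=r₁+r₄e^{iθ₄} gives r₂ω₂e^{iθ₂}+r₃ω₃e^{iθ₃}=r₄ω₄e^{iθ₄}.
Eliminating the other unknown: ω₄ = r₂ω₂ sin(θ₂−θ₃) / [r₄ sin(θ₄−θ₃)].
Numerator sine = +0.95052; denominator sine = +0.92849.
Result = 0.0386·3.56·(+0.95052) / (0.056·(+0.92849)) = +2.5121 rad/s; magnitude 2.5121 rad/s.

2.51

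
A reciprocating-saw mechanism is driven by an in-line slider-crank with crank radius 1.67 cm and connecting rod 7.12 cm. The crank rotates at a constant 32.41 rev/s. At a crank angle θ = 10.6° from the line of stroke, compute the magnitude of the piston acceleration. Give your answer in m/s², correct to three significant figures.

833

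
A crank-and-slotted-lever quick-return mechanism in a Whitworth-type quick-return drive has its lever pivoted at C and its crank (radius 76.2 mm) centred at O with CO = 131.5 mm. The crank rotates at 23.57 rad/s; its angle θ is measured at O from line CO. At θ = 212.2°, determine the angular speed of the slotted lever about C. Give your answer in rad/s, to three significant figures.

10.3

ω = 23.57 rad/s
Crank pin A relative to C: A = (d + r cosθ, r sinθ); lever angle φ = atan2(r sinθ, d + r cosθ).
Differentiating tanφ: φ̇ = rω(d cosθ + r)/(d² + r² + 2dr cosθ).
d² + r² + 2dr cosθ = |CA|² = 0.00614047 m²;  d cosθ + r = -0.035074 m.
|ω_lever| = |0.0762·23.57·-0.035074| / 0.00614047 = 10.259 rad/s.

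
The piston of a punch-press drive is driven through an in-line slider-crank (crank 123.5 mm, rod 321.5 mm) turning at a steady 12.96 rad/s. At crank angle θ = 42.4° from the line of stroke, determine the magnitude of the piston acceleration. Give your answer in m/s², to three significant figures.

ω = 12.96 rad/s
x(θ) = r cosθ + √(L² − r² sin²θ); with ω constant, a = ω²·d²x/dθ².
d²x/dθ² = −r cosθ − r²(cos2θ)/√u − r⁴ sin²2θ/(4u^{3/2}),  u = L² − r² sin²θ = 0.0964273 m².
Substituting r = 0.1235 m, L = 0.3215 m, θ = 42.4°: d²x/dθ² = -0.097577 m.
a = ω²·d²x/dθ² = (12.96)²·(-0.097577) = -16.389 m/s²;  |a| = 16.389 m/s².

16.4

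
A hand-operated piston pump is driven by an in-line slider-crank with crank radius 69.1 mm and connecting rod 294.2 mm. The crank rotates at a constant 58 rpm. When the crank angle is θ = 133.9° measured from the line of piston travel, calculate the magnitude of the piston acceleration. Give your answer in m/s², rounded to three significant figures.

1.78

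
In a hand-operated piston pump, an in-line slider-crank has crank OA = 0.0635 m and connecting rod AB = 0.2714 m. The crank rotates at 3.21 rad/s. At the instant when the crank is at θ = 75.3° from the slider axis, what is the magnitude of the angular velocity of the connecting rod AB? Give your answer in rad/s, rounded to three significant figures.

0.196

ω = 3.21 rad/s
The rod makes angle φ with the slider axis where L sinφ = r sinθ; differentiating, L cosφ·φ̇ = r ω cosθ.
L cosφ = √(L² − r² sin²θ) = 0.26436 m.
|ω_rod| = r ω |cosθ| / √(L² − r² sin²θ) = 0.0635·3.21·0.25376/0.26436 = 0.19566 rad/s.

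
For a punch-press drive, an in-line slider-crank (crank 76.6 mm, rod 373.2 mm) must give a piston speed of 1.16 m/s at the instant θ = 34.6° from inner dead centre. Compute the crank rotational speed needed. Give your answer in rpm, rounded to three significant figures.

218

For an in-line slider-crank, |v_piston| = rω|sinθ|·[1 + r cosθ/√(L² − r² sin²θ)].
With r = 0.0766 m, L = 0.3732 m, θ = 34.6°: the bracketed kinematic factor |dx/dθ| = 0.050896 m.
ω = v/|dx/dθ| = 1.16/0.050896 = 22.792 rad/s.
N = 60ω/(2π) = 217.64 rpm.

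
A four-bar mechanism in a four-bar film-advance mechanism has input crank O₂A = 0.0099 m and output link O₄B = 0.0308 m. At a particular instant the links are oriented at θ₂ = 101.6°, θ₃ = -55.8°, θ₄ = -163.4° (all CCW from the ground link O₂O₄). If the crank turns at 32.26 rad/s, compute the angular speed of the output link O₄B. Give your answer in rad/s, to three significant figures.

ω₂ = 32.26 rad/s
Differentiating the loop-closure r₂e^{iθ₂}+r₃e^{iθ₃}=r₁+r₄e^{iθ₄} gives r₂ω₂e^{iθ₂}+r₃ω₃e^{iθ₃}=r₄ω₄e^{iθ₄}.
Eliminating the other unknown: ω₄ = r₂ω₂ sin(θ₂−θ₃) / [r₄ sin(θ₄−θ₃)].
Numerator sine = +0.38430; denominator sine = -0.95319.
Result = 0.0099·32.26·(+0.38430) / (0.0308·(-0.95319)) = -4.1806 rad/s; magnitude 4.1806 rad/s.

4.18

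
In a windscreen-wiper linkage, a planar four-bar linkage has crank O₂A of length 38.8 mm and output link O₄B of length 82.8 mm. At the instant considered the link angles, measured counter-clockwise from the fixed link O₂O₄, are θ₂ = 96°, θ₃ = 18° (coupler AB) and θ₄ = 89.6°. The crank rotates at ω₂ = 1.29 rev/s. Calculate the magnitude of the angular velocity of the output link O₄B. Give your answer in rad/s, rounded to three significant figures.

ω₂ = 8.105 rad/s (from 1.29 rev/s).
Differentiating the loop-closure r₂e^{iθ₂}+r₃e^{iθ₃}=r₁+r₄e^{iθ₄} gives r₂ω₂e^{iθ₂}+r₃ω₃e^{iθ₃}=r₄ω₄e^{iθ₄}.
Eliminating the other unknown: ω₄ = r₂ω₂ sin(θ₂−θ₃) / [r₄ sin(θ₄−θ₃)].
Numerator sine = +0.97815; denominator sine = +0.94888.
Result = 0.0388·8.105·(+0.97815) / (0.0828·(+0.94888)) = +3.9153 rad/s; magnitude 3.9153 rad/s.

3.92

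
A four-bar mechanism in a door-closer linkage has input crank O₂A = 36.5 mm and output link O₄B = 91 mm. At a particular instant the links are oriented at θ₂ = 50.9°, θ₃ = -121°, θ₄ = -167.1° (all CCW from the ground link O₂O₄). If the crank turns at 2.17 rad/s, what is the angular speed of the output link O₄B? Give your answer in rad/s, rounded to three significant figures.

ω₂ = 2.17 rad/s
Differentiating the loop-closure r₂e^{iθ₂}+r₃e^{iθ₃}=r₁+r₄e^{iθ₄} gives r₂ω₂e^{iθ₂}+r₃ω₃e^{iθ₃}=r₄ω₄e^{iθ₄}.
Eliminating the other unknown: ω₄ = r₂ω₂ sin(θ₂−θ₃) / [r₄ sin(θ₄−θ₃)].
Numerator sine = +0.14090; denominator sine = -0.72055.
Result = 0.0365·2.17·(+0.14090) / (0.091·(-0.72055)) = -0.1702 rad/s; magnitude 0.1702 rad/s.

0.170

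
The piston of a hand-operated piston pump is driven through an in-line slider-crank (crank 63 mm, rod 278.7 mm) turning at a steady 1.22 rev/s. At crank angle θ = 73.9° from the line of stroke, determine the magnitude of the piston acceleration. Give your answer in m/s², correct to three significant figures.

0.304

ω = 2π·1.22 = 7.665 rad/s
x(θ) = r cosθ + √(L² − r² sin²θ); with ω constant, a = ω²·d²x/dθ².
d²x/dθ² = −r cosθ − r²(cos2θ)/√u − r⁴ sin²2θ/(4u^{3/2}),  u = L² − r² sin²θ = 0.0740099 m².
Substituting r = 0.063 m, L = 0.2787 m, θ = 73.9°: d²x/dθ² = -0.005181 m.
a = ω²·d²x/dθ² = (7.665)²·(-0.005181) = -0.30443 m/s²;  |a| = 0.30443 m/s².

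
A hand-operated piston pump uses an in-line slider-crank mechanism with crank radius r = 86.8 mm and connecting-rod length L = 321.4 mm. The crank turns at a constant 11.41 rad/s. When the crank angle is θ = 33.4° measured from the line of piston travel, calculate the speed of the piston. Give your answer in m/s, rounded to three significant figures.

0.669

ω = 11.41 rad/s
For an in-line slider-crank, x = r cosθ + √(L² − r² sin²θ), so v = −rω sinθ·[1 + r cosθ/√(L² − r² sin²θ)].
With r = 0.0868 m, L = 0.3214 m, θ = 33.4°: √(L² − r² sin²θ) = 0.31783 m.
v = −0.0868·11.41·0.55048·[1 + 0.0868·0.83485/0.31783] = -0.66949 m/s.
|v| = 0.66949 m/s.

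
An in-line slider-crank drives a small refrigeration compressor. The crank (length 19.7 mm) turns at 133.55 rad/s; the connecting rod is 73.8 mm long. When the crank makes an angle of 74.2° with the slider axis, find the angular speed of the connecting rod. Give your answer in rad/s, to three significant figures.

10.0

ω = 133.6 rad/s
The rod makes angle φ with the slider axis where L sinφ = r sinθ; differentiating, L cosφ·φ̇ = r ω cosθ.
L cosφ = √(L² − r² sin²θ) = 0.071324 m.
|ω_rod| = r ω |cosθ| / √(L² − r² sin²θ) = 0.0197·133.6·0.27228/0.071324 = 10.044 rad/s.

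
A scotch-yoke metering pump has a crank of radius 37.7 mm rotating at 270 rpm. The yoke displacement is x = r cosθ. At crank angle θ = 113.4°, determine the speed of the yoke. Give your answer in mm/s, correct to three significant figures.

978

ω = 28.27 rad/s (from 270 rpm).
x = r cosθ ⇒ ẋ = −rω sinθ.
|v| = rω|sinθ| = 0.0377·28.27·|sin 113.4°| = 0.97827 m/s = 978.27 mm/s.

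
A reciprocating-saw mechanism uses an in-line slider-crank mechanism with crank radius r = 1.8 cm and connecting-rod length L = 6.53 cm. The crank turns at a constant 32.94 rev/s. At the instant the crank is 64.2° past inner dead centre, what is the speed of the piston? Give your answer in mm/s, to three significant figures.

3770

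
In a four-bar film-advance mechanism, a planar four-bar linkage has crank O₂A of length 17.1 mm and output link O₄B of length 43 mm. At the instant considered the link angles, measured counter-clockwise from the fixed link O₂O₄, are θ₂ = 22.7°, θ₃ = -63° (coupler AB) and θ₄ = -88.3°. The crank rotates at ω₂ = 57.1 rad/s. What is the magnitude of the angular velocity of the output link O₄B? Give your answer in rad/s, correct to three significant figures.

53.0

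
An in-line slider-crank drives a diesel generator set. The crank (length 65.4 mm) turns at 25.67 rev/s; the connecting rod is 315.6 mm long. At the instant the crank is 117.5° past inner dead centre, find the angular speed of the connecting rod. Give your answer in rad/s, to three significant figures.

15.7

ω = 161.3 rad/s (converted from 25.67 rev/s).
The rod makes angle φ with the slider axis where L sinφ = r sinθ; differentiating, L cosφ·φ̇ = r ω cosθ.
L cosφ = √(L² − r² sin²θ) = 0.31022 m.
|ω_rod| = r ω |cosθ| / √(L² − r² sin²θ) = 0.0654·161.3·0.46175/0.31022 = 15.701 rad/s.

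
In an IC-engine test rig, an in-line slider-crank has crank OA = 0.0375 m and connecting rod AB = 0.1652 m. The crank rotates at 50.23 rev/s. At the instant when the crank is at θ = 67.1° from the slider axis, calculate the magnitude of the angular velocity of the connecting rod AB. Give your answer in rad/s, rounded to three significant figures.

ω = 315.6 rad/s (converted from 50.23 rev/s).
The rod makes angle φ with the slider axis where L sinφ = r sinθ; differentiating, L cosφ·φ̇ = r ω cosθ.
L cosφ = √(L² − r² sin²θ) = 0.16155 m.
|ω_rod| = r ω |cosθ| / √(L² − r² sin²θ) = 0.0375·315.6·0.38912/0.16155 = 28.508 rad/s.

28.5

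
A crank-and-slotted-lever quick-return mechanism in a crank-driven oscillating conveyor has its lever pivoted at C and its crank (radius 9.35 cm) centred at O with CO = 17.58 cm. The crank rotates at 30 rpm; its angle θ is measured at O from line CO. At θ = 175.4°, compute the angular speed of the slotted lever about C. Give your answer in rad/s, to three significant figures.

3.49

ω = 3.142 rad/s (from 30 rpm).
Crank pin A relative to C: A = (d + r cosθ, r sinθ); lever angle φ = atan2(r sinθ, d + r cosθ).
Differentiating tanφ: φ̇ = rω(d cosθ + r)/(d² + r² + 2dr cosθ).
d² + r² + 2dr cosθ = |CA|² = 0.00687918 m²;  d cosθ + r = -0.081734 m.
|ω_lever| = |0.0935·3.142·-0.081734| / 0.00687918 = 3.49 rad/s.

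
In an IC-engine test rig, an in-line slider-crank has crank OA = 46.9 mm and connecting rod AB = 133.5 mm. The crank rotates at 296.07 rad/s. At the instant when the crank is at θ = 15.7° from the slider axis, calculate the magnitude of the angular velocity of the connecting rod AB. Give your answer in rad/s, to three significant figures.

ω = 296.1 rad/s
The rod makes angle φ with the slider axis where L sinφ = r sinθ; differentiating, L cosφ·φ̇ = r ω cosθ.
L cosφ = √(L² − r² sin²θ) = 0.1329 m.
|ω_rod| = r ω |cosθ| / √(L² − r² sin²θ) = 0.0469·296.1·0.96269/0.1329 = 100.59 rad/s.

101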